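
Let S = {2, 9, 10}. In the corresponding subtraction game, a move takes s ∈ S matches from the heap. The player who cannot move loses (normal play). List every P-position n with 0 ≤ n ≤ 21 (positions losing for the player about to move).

0, 1, 4, 5, 8, 12, 16, 19, 20

n :  0  1  2  3  4  5  6  7  8  9 10 11 12 13 14 15 16 17 18 19 20 21
G :  0  0  1  1  0  0  1  1  0  2  1  3  0  2  1  3  0  2  1  0  0  1
P-positions are exactly the n with G(n) = 0.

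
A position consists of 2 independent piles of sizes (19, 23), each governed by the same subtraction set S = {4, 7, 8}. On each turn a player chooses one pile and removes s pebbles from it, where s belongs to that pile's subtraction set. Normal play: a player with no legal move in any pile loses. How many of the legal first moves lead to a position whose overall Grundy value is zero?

3

All piles use S = {4, 7, 8}:
G(0) = 0
G(1) = mex{} = 0
G(2) = mex{} = 0
G(3) = mex{} = 0
G(4) = mex{0} = 1
G(5) = mex{0} = 1
G(6) = mex{0} = 1
G(7) = mex{0,0} = 1
G(8) = mex{1,0,0} = 2
G(9) = mex{1,0,0} = 2
G(10) = mex{1,0,0} = 2
G(11) = mex{1,1,0} = 2
G(12) = mex{2,1,1} = 0
G(13) = mex{2,1,1} = 0
G(14) = mex{2,1,1} = 0
G(15) = mex{2,2,1} = 0
G(16) = mex{0,2,2} = 1
G(17) = mex{0,2,2} = 1
G(18) = mex{0,2,2} = 1
G(19) = mex{0,0,2} = 1
G(20) = mex{1,0,0} = 2
G(21) = mex{1,0,0} = 2
G(22) = mex{1,0,0} = 2
G(23) = mex{1,1,0} = 2
Pile A: G(19) = 1.
Pile B: G(23) = 2.
Combined Grundy value = 1 ⊕ 2 = 3.
A winning move leaves total XOR = 0, i.e. changes one component's Grundy value g to g ⊕ X where X is the current total.
Pile A: need g' = 1⊕3 = 2. Options: 19−4→G=0, 19−7→G=0, 19−8→G=2. Hits: 1.
Pile B: need g' = 2⊕3 = 1. Options: 23−4→G=1, 23−7→G=1, 23−8→G=0. Hits: 2.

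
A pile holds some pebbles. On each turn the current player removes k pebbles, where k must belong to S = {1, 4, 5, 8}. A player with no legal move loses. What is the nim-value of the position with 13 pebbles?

n :  0  1  2  3  4  5  6  7  8  9 10 11 12 13
G :  0  1  0  1  2  3  2  3  4  0  1  0  1  2

2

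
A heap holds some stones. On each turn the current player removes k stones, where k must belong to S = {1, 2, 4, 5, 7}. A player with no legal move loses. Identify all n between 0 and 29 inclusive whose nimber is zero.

G(0) = 0
G(1) = mex{0} = 1
G(2) = mex{1,0} = 2
G(3) = mex{2,1} = 0
G(4) = mex{0,2,0} = 1
G(5) = mex{1,0,1,0} = 2
G(6) = mex{2,1,2,1} = 0
G(7) = mex{0,2,0,2,0} = 1
G(8) = mex{1,0,1,0,1} = 2
G(9) = mex{2,1,2,1,2} = 0
G(10) = mex{0,2,0,2,0} = 1
G(11) = mex{1,0,1,0,1} = 2
G(12) = mex{2,1,2,1,2} = 0
G(13) = mex{0,2,0,2,0} = 1
G(14) = mex{1,0,1,0,1} = 2
G(15) = mex{2,1,2,1,2} = 0
G(16) = mex{0,2,0,2,0} = 1
G(17) = mex{1,0,1,0,1} = 2
G(18) = mex{2,1,2,1,2} = 0
G(19) = mex{0,2,0,2,0} = 1
G(20) = mex{1,0,1,0,1} = 2
G(21) = mex{2,1,2,1,2} = 0
G(22) = mex{0,2,0,2,0} = 1
G(23) = mex{1,0,1,0,1} = 2
G(24) = mex{2,1,2,1,2} = 0
G(25) = mex{0,2,0,2,0} = 1
G(26) = mex{1,0,1,0,1} = 2
G(27) = mex{2,1,2,1,2} = 0
G(28) = mex{0,2,0,2,0} = 1
G(29) = mex{1,0,1,0,1} = 2
P-positions are exactly the n with G(n) = 0.

0, 3, 6, 9, 12, 15, 18, 21, 24, 27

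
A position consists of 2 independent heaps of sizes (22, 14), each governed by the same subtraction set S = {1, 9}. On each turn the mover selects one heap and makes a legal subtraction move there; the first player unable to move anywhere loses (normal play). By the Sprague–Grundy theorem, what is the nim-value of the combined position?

All heaps use S = {1, 9}:
G(0) = 0
G(1) = mex{0} = 1
G(2) = mex{1} = 0
G(3) = mex{0} = 1
G(4) = mex{1} = 0
G(5) = mex{0} = 1
G(6) = mex{1} = 0
G(7) = mex{0} = 1
G(8) = mex{1} = 0
G(9) = mex{0,0} = 1
G(10) = mex{1,1} = 0
G(11) = mex{0,0} = 1
G(12) = mex{1,1} = 0
G(13) = mex{0,0} = 1
G(14) = mex{1,1} = 0
G(15) = mex{0,0} = 1
G(16) = mex{1,1} = 0
G(17) = mex{0,0} = 1
G(18) = mex{1,1} = 0
G(19) = mex{0,0} = 1
G(20) = mex{1,1} = 0
G(21) = mex{0,0} = 1
G(22) = mex{1,1} = 0
Heap A: G(22) = 0.
Heap B: G(14) = 0.
Combined Grundy value = 0 ⊕ 0 = 0.

0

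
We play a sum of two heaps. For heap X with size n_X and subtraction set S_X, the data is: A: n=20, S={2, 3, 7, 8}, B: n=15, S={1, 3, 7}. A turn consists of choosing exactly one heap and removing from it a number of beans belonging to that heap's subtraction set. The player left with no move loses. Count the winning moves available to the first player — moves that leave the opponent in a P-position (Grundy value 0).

Heap A, S = {2, 3, 7, 8}:
n :  0  1  2  3  4  5  6  7  8  9 10 11 12 13 14 15 16 17 18 19 20
G :  0  0  1  1  2  0  0  1  1  2  0  0  1  1  2  0  0  1  1  2  0
G_A(20) = 0.
Heap B, S = {1, 3, 7}:
n :  0  1  2  3  4  5  6  7  8  9 10 11 12 13 14 15
G :  0  1  0  1  0  1  0  1  0  1  0  1  0  1  0  1
G_B(15) = 1.
Combined Grundy value = 0 ⊕ 1 = 1.
A winning move leaves total XOR = 0, i.e. changes one component's Grundy value g to g ⊕ X where X is the current total.
Heap A: need g' = 0⊕1 = 1. Options: 20−2→G=1, 20−3→G=1, 20−7→G=1, 20−8→G=1. Hits: 4.
Heap B: need g' = 1⊕1 = 0. Options: 15−1→G=0, 15−3→G=0, 15−7→G=0. Hits: 3.

7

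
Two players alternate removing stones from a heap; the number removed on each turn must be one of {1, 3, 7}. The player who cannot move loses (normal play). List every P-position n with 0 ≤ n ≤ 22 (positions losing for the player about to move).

G(0) = 0
G(1) = mex{0} = 1
G(2) = mex{1} = 0
G(3) = mex{0,0} = 1
G(4) = mex{1,1} = 0
G(5) = mex{0,0} = 1
G(6) = mex{1,1} = 0
G(7) = mex{0,0,0} = 1
G(8) = mex{1,1,1} = 0
G(9) = mex{0,0,0} = 1
G(10) = mex{1,1,1} = 0
G(11) = mex{0,0,0} = 1
G(12) = mex{1,1,1} = 0
G(13) = mex{0,0,0} = 1
G(14) = mex{1,1,1} = 0
G(15) = mex{0,0,0} = 1
G(16) = mex{1,1,1} = 0
G(17) = mex{0,0,0} = 1
G(18) = mex{1,1,1} = 0
G(19) = mex{0,0,0} = 1
G(20) = mex{1,1,1} = 0
G(21) = mex{0,0,0} = 1
G(22) = mex{1,1,1} = 0
P-positions are exactly the n with G(n) = 0.

0, 2, 4, 6, 8, 10, 12, 14, 16, 18, 20, 22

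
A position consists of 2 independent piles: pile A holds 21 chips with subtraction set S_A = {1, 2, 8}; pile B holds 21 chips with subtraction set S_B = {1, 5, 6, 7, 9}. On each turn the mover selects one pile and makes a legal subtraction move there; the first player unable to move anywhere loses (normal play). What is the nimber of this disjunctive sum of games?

3

Pile A, S = {1, 2, 8}:
n :  0  1  2  3  4  5  6  7  8  9 10 11 12 13 14 15 16 17 18 19 20 21
G :  0  1  2  0  1  2  0  1  2  0  1  2  0  1  2  0  1  2  0  1  2  0
G_A(21) = 0.
Pile B, S = {1, 5, 6, 7, 9}:
G(0) = 0
G(1) = mex{0} = 1
G(2) = mex{1} = 0
G(3) = mex{0} = 1
G(4) = mex{1} = 0
G(5) = mex{0,0} = 1
G(6) = mex{1,1,0} = 2
G(7) = mex{2,0,1,0} = 3
G(8) = mex{3,1,0,1} = 2
G(9) = mex{2,0,1,0,0} = 3
G(10) = mex{3,1,0,1,1} = 2
G(11) = mex{2,2,1,0,0} = 3
G(12) = mex{3,3,2,1,1} = 0
G(13) = mex{0,2,3,2,0} = 1
G(14) = mex{1,3,2,3,1} = 0
G(15) = mex{0,2,3,2,2} = 1
G(16) = mex{1,3,2,3,3} = 0
G(17) = mex{0,0,3,2,2} = 1
G(18) = mex{1,1,0,3,3} = 2
G(19) = mex{2,0,1,0,2} = 3
G(20) = mex{3,1,0,1,3} = 2
G(21) = mex{2,0,1,0,0} = 3
G_B(21) = 3.
Combined Grundy value = 0 ⊕ 3 = 3.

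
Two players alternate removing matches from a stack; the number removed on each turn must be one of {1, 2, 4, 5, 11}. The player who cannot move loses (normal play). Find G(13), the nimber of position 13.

n :  0  1  2  3  4  5  6  7  8  9 10 11 12 13
G :  0  1  2  0  1  2  0  1  2  0  1  2  0  1

1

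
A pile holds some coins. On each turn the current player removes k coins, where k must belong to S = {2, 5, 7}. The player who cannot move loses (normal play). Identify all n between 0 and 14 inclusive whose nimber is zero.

0, 1, 4, 10, 13, 14

n :  0  1  2  3  4  5  6  7  8  9 10 11 12 13 14
G :  0  0  1  1  0  2  1  3  2  2  0  3  1  0  0
P-positions are exactly the n with G(n) = 0.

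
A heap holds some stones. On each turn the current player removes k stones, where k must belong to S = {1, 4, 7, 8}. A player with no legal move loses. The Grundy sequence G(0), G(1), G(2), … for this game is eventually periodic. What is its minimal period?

n :  0  1  2  3  4  5  6  7  8  9 10 11 12 13 14 15 16 17 18 19 20 21 22 23 24 25 26 27 28 29 30 31 32 33 34 35 36 37 38 39 40 41 42 43 44 45 46 47 48 49 50 51
G :  0  1  0  1  2  0  1  2  3  2  3  0  1  3  0  1  0  1  2  3  2  4  3  2  3  0  1  0  1  2  0  1  2  3  2  3  0  1  3  0  1  0  1  2  3  2  4  3  2  3  0  1
G(n+25) = G(n) holds for n = 0,…,7 (a full window of length max(S) = 8), so the sequence is purely periodic with period 25.

25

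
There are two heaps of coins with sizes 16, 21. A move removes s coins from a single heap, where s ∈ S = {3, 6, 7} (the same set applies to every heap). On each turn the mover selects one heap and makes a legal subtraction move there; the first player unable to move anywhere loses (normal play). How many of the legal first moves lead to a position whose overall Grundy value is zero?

2

All heaps use S = {3, 6, 7}:
n :  0  1  2  3  4  5  6  7  8  9 10 11 12 13 14 15 16 17 18 19 20 21
G :  0  0  0  1  1  1  2  2  2  3  0  0  0  1  1  1  2  2  2  3  0  0
Heap A: G(16) = 2.
Heap B: G(21) = 0.
Combined Grundy value = 2 ⊕ 0 = 2.
A winning move leaves total XOR = 0, i.e. changes one component's Grundy value g to g ⊕ X where X is the current total.
Heap A: need g' = 2⊕2 = 0. Options: 16−3→G=1, 16−6→G=0, 16−7→G=3. Hits: 1.
Heap B: need g' = 0⊕2 = 2. Options: 21−3→G=2, 21−6→G=1, 21−7→G=1. Hits: 1.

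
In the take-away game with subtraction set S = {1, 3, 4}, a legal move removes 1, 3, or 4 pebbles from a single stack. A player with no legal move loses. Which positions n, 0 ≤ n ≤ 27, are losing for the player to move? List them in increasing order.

n :  0  1  2  3  4  5  6  7  8  9 10 11 12 13 14 15 16 17 18 19 20 21 22 23 24 25 26 27
G :  0  1  0  1  2  3  2  0  1  0  1  2  3  2  0  1  0  1  2  3  2  0  1  0  1  2  3  2
P-positions are exactly the n with G(n) = 0.

0, 2, 7, 9, 14, 16, 21, 23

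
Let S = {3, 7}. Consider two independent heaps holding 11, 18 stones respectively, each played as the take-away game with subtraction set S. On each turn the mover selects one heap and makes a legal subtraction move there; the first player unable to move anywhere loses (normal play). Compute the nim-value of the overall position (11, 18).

All heaps use S = {3, 7}:
n :  0  1  2  3  4  5  6  7  8  9 10 11 12 13 14 15 16 17 18
G :  0  0  0  1  1  1  0  2  2  1  0  0  0  1  1  1  0  2  2
Heap A: G(11) = 0.
Heap B: G(18) = 2.
Combined Grundy value = 0 ⊕ 2 = 2.

2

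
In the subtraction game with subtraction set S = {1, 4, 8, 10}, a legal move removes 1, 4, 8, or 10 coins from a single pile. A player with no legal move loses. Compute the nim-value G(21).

G(0) = 0
G(1) = mex{0} = 1
G(2) = mex{1} = 0
G(3) = mex{0} = 1
G(4) = mex{1,0} = 2
G(5) = mex{2,1} = 0
G(6) = mex{0,0} = 1
G(7) = mex{1,1} = 0
G(8) = mex{0,2,0} = 1
G(9) = mex{1,0,1} = 2
G(10) = mex{2,1,0,0} = 3
G(11) = mex{3,0,1,1} = 2
G(12) = mex{2,1,2,0} = 3
G(13) = mex{3,2,0,1} = 4
G(14) = mex{4,3,1,2} = 0
G(15) = mex{0,2,0,0} = 1
G(16) = mex{1,3,1,1} = 0
G(17) = mex{0,4,2,0} = 1
G(18) = mex{1,0,3,1} = 2
G(19) = mex{2,1,2,2} = 0
G(20) = mex{0,0,3,3} = 1
G(21) = mex{1,1,4,2} = 0

0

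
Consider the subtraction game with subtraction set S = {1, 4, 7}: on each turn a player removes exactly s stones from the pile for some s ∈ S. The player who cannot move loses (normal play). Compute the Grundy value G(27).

n :  0  1  2  3  4  5  6  7  8  9 10 11 12 13 14 15 16 17 18 19 20 21 22 23 24 25 26 27
G :  0  1  0  1  2  0  1  2  0  1  0  1  2  0  1  2  0  1  0  1  2  0  1  2  0  1  0  1

1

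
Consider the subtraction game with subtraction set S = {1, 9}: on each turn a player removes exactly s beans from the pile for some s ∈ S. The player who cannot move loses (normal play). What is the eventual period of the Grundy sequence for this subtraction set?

2

G(0) = 0
G(1) = mex{0} = 1
G(2) = mex{1} = 0
G(3) = mex{0} = 1
G(4) = mex{1} = 0
G(5) = mex{0} = 1
G(6) = mex{1} = 0
G(7) = mex{0} = 1
G(8) = mex{1} = 0
G(9) = mex{0,0} = 1
G(10) = mex{1,1} = 0
G(11) = mex{0,0} = 1
G(12) = mex{1,1} = 0
G(13) = mex{0,0} = 1
G(14) = mex{1,1} = 0
G(n+2) = G(n) holds for n = 0,…,8 (a full window of length max(S) = 9), so the sequence is purely periodic with period 2.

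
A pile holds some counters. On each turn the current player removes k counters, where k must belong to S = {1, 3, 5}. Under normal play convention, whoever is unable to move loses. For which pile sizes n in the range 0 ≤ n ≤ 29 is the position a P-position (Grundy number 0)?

n :  0  1  2  3  4  5  6  7  8  9 10 11 12 13 14 15 16 17 18 19 20 21 22 23 24 25 26 27 28 29
G :  0  1  0  1  0  1  0  1  0  1  0  1  0  1  0  1  0  1  0  1  0  1  0  1  0  1  0  1  0  1
P-positions are exactly the n with G(n) = 0.

0, 2, 4, 6, 8, 10, 12, 14, 16, 18, 20, 22, 24, 26, 28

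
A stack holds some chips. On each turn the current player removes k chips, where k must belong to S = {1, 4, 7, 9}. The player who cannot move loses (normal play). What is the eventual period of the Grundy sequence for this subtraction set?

n :  0  1  2  3  4  5  6  7  8  9 10 11 12 13 14 15 16 17 18
G :  0  1  0  1  2  0  1  2  0  1  0  1  2  0  1  2  0  1  0
G(n+8) = G(n) holds for n = 0,…,8 (a full window of length max(S) = 9), so the sequence is purely periodic with period 8.

8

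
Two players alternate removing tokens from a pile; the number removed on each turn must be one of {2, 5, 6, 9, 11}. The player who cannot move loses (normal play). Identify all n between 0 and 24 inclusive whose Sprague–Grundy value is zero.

0, 1, 4, 8, 16, 20, 23, 24

G(0) = 0
G(1) = mex{} = 0
G(2) = mex{0} = 1
G(3) = mex{0} = 1
G(4) = mex{1} = 0
G(5) = mex{1,0} = 2
G(6) = mex{0,0,0} = 1
G(7) = mex{2,1,0} = 3
G(8) = mex{1,1,1} = 0
G(9) = mex{3,0,1,0} = 2
G(10) = mex{0,2,0,0} = 1
G(11) = mex{2,1,2,1,0} = 3
G(12) = mex{1,3,1,1,0} = 2
G(13) = mex{3,0,3,0,1} = 2
G(14) = mex{2,2,0,2,1} = 3
G(15) = mex{2,1,2,1,0} = 3
G(16) = mex{3,3,1,3,2} = 0
G(17) = mex{3,2,3,0,1} = 4
G(18) = mex{0,2,2,2,3} = 1
G(19) = mex{4,3,2,1,0} = 5
G(20) = mex{1,3,3,3,2} = 0
G(21) = mex{5,0,3,2,1} = 4
G(22) = mex{0,4,0,2,3} = 1
G(23) = mex{4,1,4,3,2} = 0
G(24) = mex{1,5,1,3,2} = 0
P-positions are exactly the n with G(n) = 0.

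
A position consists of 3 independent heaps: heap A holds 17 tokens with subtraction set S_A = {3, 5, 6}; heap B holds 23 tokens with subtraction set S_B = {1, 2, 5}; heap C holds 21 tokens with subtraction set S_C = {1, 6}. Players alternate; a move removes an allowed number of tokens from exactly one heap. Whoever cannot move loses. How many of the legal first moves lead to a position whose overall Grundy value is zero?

0

Heap A, S = {3, 5, 6}:
n :  0  1  2  3  4  5  6  7  8  9 10 11 12 13 14 15 16 17
G :  0  0  0  1  1  1  2  2  2  0  0  0  1  1  1  2  2  2
G_A(17) = 2.
Heap B, S = {1, 2, 5}:
G(0) = 0
G(1) = mex{0} = 1
G(2) = mex{1,0} = 2
G(3) = mex{2,1} = 0
G(4) = mex{0,2} = 1
G(5) = mex{1,0,0} = 2
G(6) = mex{2,1,1} = 0
G(7) = mex{0,2,2} = 1
G(8) = mex{1,0,0} = 2
G(9) = mex{2,1,1} = 0
G(10) = mex{0,2,2} = 1
G(11) = mex{1,0,0} = 2
G(12) = mex{2,1,1} = 0
G(13) = mex{0,2,2} = 1
G(14) = mex{1,0,0} = 2
G(15) = mex{2,1,1} = 0
G(16) = mex{0,2,2} = 1
G(17) = mex{1,0,0} = 2
G(18) = mex{2,1,1} = 0
G(19) = mex{0,2,2} = 1
G(20) = mex{1,0,0} = 2
G(21) = mex{2,1,1} = 0
G(22) = mex{0,2,2} = 1
G(23) = mex{1,0,0} = 2
G_B(23) = 2.
Heap C, S = {1, 6}:
G(0) = 0
G(1) = mex{0} = 1
G(2) = mex{1} = 0
G(3) = mex{0} = 1
G(4) = mex{1} = 0
G(5) = mex{0} = 1
G(6) = mex{1,0} = 2
G(7) = mex{2,1} = 0
G(8) = mex{0,0} = 1
G(9) = mex{1,1} = 0
G(10) = mex{0,0} = 1
G(11) = mex{1,1} = 0
G(12) = mex{0,2} = 1
G(13) = mex{1,0} = 2
G(14) = mex{2,1} = 0
G(15) = mex{0,0} = 1
G(16) = mex{1,1} = 0
G(17) = mex{0,0} = 1
G(18) = mex{1,1} = 0
G(19) = mex{0,2} = 1
G(20) = mex{1,0} = 2
G(21) = mex{2,1} = 0
G_C(21) = 0.
Combined Grundy value = 2 ⊕ 2 ⊕ 0 = 0.
A winning move leaves total XOR = 0, i.e. changes one component's Grundy value g to g ⊕ X where X is the current total.
Heap A: target g' = 2⊕0 = 2, but every legal move changes the Grundy value (mex property), so 0 moves.
Heap B: target g' = 2⊕0 = 2, but every legal move changes the Grundy value (mex property), so 0 moves.
Heap C: target g' = 0⊕0 = 0, but every legal move changes the Grundy value (mex property), so 0 moves.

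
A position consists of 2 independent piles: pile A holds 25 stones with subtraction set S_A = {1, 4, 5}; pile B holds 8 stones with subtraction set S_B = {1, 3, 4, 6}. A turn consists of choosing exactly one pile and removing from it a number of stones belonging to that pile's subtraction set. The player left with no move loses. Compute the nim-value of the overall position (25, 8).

0

Pile A, S = {1, 4, 5}:
G(0) = 0
G(1) = mex{0} = 1
G(2) = mex{1} = 0
G(3) = mex{0} = 1
G(4) = mex{1,0} = 2
G(5) = mex{2,1,0} = 3
G(6) = mex{3,0,1} = 2
G(7) = mex{2,1,0} = 3
G(8) = mex{3,2,1} = 0
G(9) = mex{0,3,2} = 1
G(10) = mex{1,2,3} = 0
G(11) = mex{0,3,2} = 1
G(12) = mex{1,0,3} = 2
G(13) = mex{2,1,0} = 3
G(14) = mex{3,0,1} = 2
G(15) = mex{2,1,0} = 3
G(16) = mex{3,2,1} = 0
G(17) = mex{0,3,2} = 1
G(18) = mex{1,2,3} = 0
G(19) = mex{0,3,2} = 1
G(20) = mex{1,0,3} = 2
G(21) = mex{2,1,0} = 3
G(22) = mex{3,0,1} = 2
G(23) = mex{2,1,0} = 3
G(24) = mex{3,2,1} = 0
G(25) = mex{0,3,2} = 1
G_A(25) = 1.
Pile B, S = {1, 3, 4, 6}:
G(0) = 0
G(1) = mex{0} = 1
G(2) = mex{1} = 0
G(3) = mex{0,0} = 1
G(4) = mex{1,1,0} = 2
G(5) = mex{2,0,1} = 3
G(6) = mex{3,1,0,0} = 2
G(7) = mex{2,2,1,1} = 0
G(8) = mex{0,3,2,0} = 1
G_B(8) = 1.
Combined Grundy value = 1 ⊕ 1 = 0.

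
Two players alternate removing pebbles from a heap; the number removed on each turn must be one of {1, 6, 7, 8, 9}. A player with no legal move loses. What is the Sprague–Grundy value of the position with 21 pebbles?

G(0) = 0
G(1) = mex{0} = 1
G(2) = mex{1} = 0
G(3) = mex{0} = 1
G(4) = mex{1} = 0
G(5) = mex{0} = 1
G(6) = mex{1,0} = 2
G(7) = mex{2,1,0} = 3
G(8) = mex{3,0,1,0} = 2
G(9) = mex{2,1,0,1,0} = 3
G(10) = mex{3,0,1,0,1} = 2
G(11) = mex{2,1,0,1,0} = 3
G(12) = mex{3,2,1,0,1} = 4
G(13) = mex{4,3,2,1,0} = 5
G(14) = mex{5,2,3,2,1} = 0
G(15) = mex{0,3,2,3,2} = 1
G(16) = mex{1,2,3,2,3} = 0
G(17) = mex{0,3,2,3,2} = 1
G(18) = mex{1,4,3,2,3} = 0
G(19) = mex{0,5,4,3,2} = 1
G(20) = mex{1,0,5,4,3} = 2
G(21) = mex{2,1,0,5,4} = 3

3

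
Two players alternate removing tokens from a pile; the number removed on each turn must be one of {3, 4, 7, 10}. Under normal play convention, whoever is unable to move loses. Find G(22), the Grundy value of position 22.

3

G(0) = 0
G(1) = mex{} = 0
G(2) = mex{} = 0
G(3) = mex{0} = 1
G(4) = mex{0,0} = 1
G(5) = mex{0,0} = 1
G(6) = mex{1,0} = 2
G(7) = mex{1,1,0} = 2
G(8) = mex{1,1,0} = 2
G(9) = mex{2,1,0} = 3
G(10) = mex{2,2,1,0} = 3
G(11) = mex{2,2,1,0} = 3
G(12) = mex{3,2,1,0} = 4
G(13) = mex{3,3,2,1} = 0
G(14) = mex{3,3,2,1} = 0
G(15) = mex{4,3,2,1} = 0
G(16) = mex{0,4,3,2} = 1
G(17) = mex{0,0,3,2} = 1
G(18) = mex{0,0,3,2} = 1
G(19) = mex{1,0,4,3} = 2
G(20) = mex{1,1,0,3} = 2
G(21) = mex{1,1,0,3} = 2
G(22) = mex{2,1,0,4} = 3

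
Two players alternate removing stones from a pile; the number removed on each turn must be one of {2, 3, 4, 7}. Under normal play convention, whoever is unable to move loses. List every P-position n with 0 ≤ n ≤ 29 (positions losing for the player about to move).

0, 1, 6, 11, 12, 17, 22, 23, 28

n :  0  1  2  3  4  5  6  7  8  9 10 11 12 13 14 15 16 17 18 19 20 21 22 23 24 25 26 27 28 29
G :  0  0  1  1  2  2  0  3  1  4  2  0  0  1  1  2  2  0  3  1  4  2  0  0  1  1  2  2  0  3
P-positions are exactly the n with G(n) = 0.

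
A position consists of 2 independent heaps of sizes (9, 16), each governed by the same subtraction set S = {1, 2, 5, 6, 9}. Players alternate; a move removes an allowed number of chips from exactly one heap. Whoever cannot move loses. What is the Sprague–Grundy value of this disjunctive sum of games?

All heaps use S = {1, 2, 5, 6, 9}:
G(0) = 0
G(1) = mex{0} = 1
G(2) = mex{1,0} = 2
G(3) = mex{2,1} = 0
G(4) = mex{0,2} = 1
G(5) = mex{1,0,0} = 2
G(6) = mex{2,1,1,0} = 3
G(7) = mex{3,2,2,1} = 0
G(8) = mex{0,3,0,2} = 1
G(9) = mex{1,0,1,0,0} = 2
G(10) = mex{2,1,2,1,1} = 0
G(11) = mex{0,2,3,2,2} = 1
G(12) = mex{1,0,0,3,0} = 2
G(13) = mex{2,1,1,0,1} = 3
G(14) = mex{3,2,2,1,2} = 0
G(15) = mex{0,3,0,2,3} = 1
G(16) = mex{1,0,1,0,0} = 2
Heap A: G(9) = 2.
Heap B: G(16) = 2.
Combined Grundy value = 2 ⊕ 2 = 0.

0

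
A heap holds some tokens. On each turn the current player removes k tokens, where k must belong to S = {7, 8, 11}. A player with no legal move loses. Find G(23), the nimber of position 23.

0

G(0) = 0
G(1) = mex{} = 0
G(2) = mex{} = 0
G(3) = mex{} = 0
G(4) = mex{} = 0
G(5) = mex{} = 0
G(6) = mex{} = 0
G(7) = mex{0} = 1
G(8) = mex{0,0} = 1
G(9) = mex{0,0} = 1
G(10) = mex{0,0} = 1
G(11) = mex{0,0,0} = 1
G(12) = mex{0,0,0} = 1
G(13) = mex{0,0,0} = 1
G(14) = mex{1,0,0} = 2
G(15) = mex{1,1,0} = 2
G(16) = mex{1,1,0} = 2
G(17) = mex{1,1,0} = 2
G(18) = mex{1,1,1} = 0
G(19) = mex{1,1,1} = 0
G(20) = mex{1,1,1} = 0
G(21) = mex{2,1,1} = 0
G(22) = mex{2,2,1} = 0
G(23) = mex{2,2,1} = 0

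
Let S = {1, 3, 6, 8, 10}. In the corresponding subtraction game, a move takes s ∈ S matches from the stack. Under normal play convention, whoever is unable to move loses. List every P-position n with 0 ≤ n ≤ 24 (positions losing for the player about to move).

G(0) = 0
G(1) = mex{0} = 1
G(2) = mex{1} = 0
G(3) = mex{0,0} = 1
G(4) = mex{1,1} = 0
G(5) = mex{0,0} = 1
G(6) = mex{1,1,0} = 2
G(7) = mex{2,0,1} = 3
G(8) = mex{3,1,0,0} = 2
G(9) = mex{2,2,1,1} = 0
G(10) = mex{0,3,0,0,0} = 1
G(11) = mex{1,2,1,1,1} = 0
G(12) = mex{0,0,2,0,0} = 1
G(13) = mex{1,1,3,1,1} = 0
G(14) = mex{0,0,2,2,0} = 1
G(15) = mex{1,1,0,3,1} = 2
G(16) = mex{2,0,1,2,2} = 3
G(17) = mex{3,1,0,0,3} = 2
G(18) = mex{2,2,1,1,2} = 0
G(19) = mex{0,3,0,0,0} = 1
G(20) = mex{1,2,1,1,1} = 0
G(21) = mex{0,0,2,0,0} = 1
G(22) = mex{1,1,3,1,1} = 0
G(23) = mex{0,0,2,2,0} = 1
G(24) = mex{1,1,0,3,1} = 2
P-positions are exactly the n with G(n) = 0.

0, 2, 4, 9, 11, 13, 18, 20, 22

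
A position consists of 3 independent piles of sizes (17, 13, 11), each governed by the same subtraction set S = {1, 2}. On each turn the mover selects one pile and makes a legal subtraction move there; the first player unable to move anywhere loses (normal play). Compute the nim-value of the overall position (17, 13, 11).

All piles use S = {1, 2}:
n :  0  1  2  3  4  5  6  7  8  9 10 11 12 13 14 15 16 17
G :  0  1  2  0  1  2  0  1  2  0  1  2  0  1  2  0  1  2
Pile A: G(17) = 2.
Pile B: G(13) = 1.
Pile C: G(11) = 2.
Combined Grundy value = 2 ⊕ 1 ⊕ 2 = 1.

1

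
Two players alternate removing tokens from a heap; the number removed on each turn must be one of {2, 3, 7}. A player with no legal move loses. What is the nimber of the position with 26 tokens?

G(0) = 0
G(1) = mex{} = 0
G(2) = mex{0} = 1
G(3) = mex{0,0} = 1
G(4) = mex{1,0} = 2
G(5) = mex{1,1} = 0
G(6) = mex{2,1} = 0
G(7) = mex{0,2,0} = 1
G(8) = mex{0,0,0} = 1
G(9) = mex{1,0,1} = 2
G(10) = mex{1,1,1} = 0
G(11) = mex{2,1,2} = 0
G(12) = mex{0,2,0} = 1
G(13) = mex{0,0,0} = 1
G(14) = mex{1,0,1} = 2
G(15) = mex{1,1,1} = 0
G(16) = mex{2,1,2} = 0
G(17) = mex{0,2,0} = 1
G(18) = mex{0,0,0} = 1
G(19) = mex{1,0,1} = 2
G(20) = mex{1,1,1} = 0
G(21) = mex{2,1,2} = 0
G(22) = mex{0,2,0} = 1
G(23) = mex{0,0,0} = 1
G(24) = mex{1,0,1} = 2
G(25) = mex{1,1,1} = 0
G(26) = mex{2,1,2} = 0

0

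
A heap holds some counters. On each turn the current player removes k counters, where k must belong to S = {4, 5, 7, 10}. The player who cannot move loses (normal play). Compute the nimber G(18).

1

n :  0  1  2  3  4  5  6  7  8  9 10 11 12 13 14 15 16 17 18
G :  0  0  0  0  1  1  1  1  2  2  2  2  3  3  0  0  0  0  1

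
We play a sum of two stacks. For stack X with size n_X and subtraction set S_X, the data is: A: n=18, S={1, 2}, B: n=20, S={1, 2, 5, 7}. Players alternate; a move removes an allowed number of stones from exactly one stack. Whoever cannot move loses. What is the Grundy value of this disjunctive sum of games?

Stack A, S = {1, 2}:
G(0) = 0
G(1) = mex{0} = 1
G(2) = mex{1,0} = 2
G(3) = mex{2,1} = 0
G(4) = mex{0,2} = 1
G(5) = mex{1,0} = 2
G(6) = mex{2,1} = 0
G(7) = mex{0,2} = 1
G(8) = mex{1,0} = 2
G(9) = mex{2,1} = 0
G(10) = mex{0,2} = 1
G(11) = mex{1,0} = 2
G(12) = mex{2,1} = 0
G(13) = mex{0,2} = 1
G(14) = mex{1,0} = 2
G(15) = mex{2,1} = 0
G(16) = mex{0,2} = 1
G(17) = mex{1,0} = 2
G(18) = mex{2,1} = 0
G_A(18) = 0.
Stack B, S = {1, 2, 5, 7}:
G(0) = 0
G(1) = mex{0} = 1
G(2) = mex{1,0} = 2
G(3) = mex{2,1} = 0
G(4) = mex{0,2} = 1
G(5) = mex{1,0,0} = 2
G(6) = mex{2,1,1} = 0
G(7) = mex{0,2,2,0} = 1
G(8) = mex{1,0,0,1} = 2
G(9) = mex{2,1,1,2} = 0
G(10) = mex{0,2,2,0} = 1
G(11) = mex{1,0,0,1} = 2
G(12) = mex{2,1,1,2} = 0
G(13) = mex{0,2,2,0} = 1
G(14) = mex{1,0,0,1} = 2
G(15) = mex{2,1,1,2} = 0
G(16) = mex{0,2,2,0} = 1
G(17) = mex{1,0,0,1} = 2
G(18) = mex{2,1,1,2} = 0
G(19) = mex{0,2,2,0} = 1
G(20) = mex{1,0,0,1} = 2
G_B(20) = 2.
Combined Grundy value = 0 ⊕ 2 = 2.

2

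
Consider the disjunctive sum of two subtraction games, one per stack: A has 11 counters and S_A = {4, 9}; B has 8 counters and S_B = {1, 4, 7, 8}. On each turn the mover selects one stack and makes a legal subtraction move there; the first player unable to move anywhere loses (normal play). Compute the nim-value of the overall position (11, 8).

Stack A, S = {4, 9}:
G(0) = 0
G(1) = mex{} = 0
G(2) = mex{} = 0
G(3) = mex{} = 0
G(4) = mex{0} = 1
G(5) = mex{0} = 1
G(6) = mex{0} = 1
G(7) = mex{0} = 1
G(8) = mex{1} = 0
G(9) = mex{1,0} = 2
G(10) = mex{1,0} = 2
G(11) = mex{1,0} = 2
G_A(11) = 2.
Stack B, S = {1, 4, 7, 8}:
n : 0 1 2 3 4 5 6 7 8
G : 0 1 0 1 2 0 1 2 3
G_B(8) = 3.
Combined Grundy value = 2 ⊕ 3 = 1.

1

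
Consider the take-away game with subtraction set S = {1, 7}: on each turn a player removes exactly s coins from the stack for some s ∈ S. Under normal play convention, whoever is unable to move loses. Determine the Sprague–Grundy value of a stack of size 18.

0

G(0) = 0
G(1) = mex{0} = 1
G(2) = mex{1} = 0
G(3) = mex{0} = 1
G(4) = mex{1} = 0
G(5) = mex{0} = 1
G(6) = mex{1} = 0
G(7) = mex{0,0} = 1
G(8) = mex{1,1} = 0
G(9) = mex{0,0} = 1
G(10) = mex{1,1} = 0
G(11) = mex{0,0} = 1
G(12) = mex{1,1} = 0
G(13) = mex{0,0} = 1
G(14) = mex{1,1} = 0
G(15) = mex{0,0} = 1
G(16) = mex{1,1} = 0
G(17) = mex{0,0} = 1
G(18) = mex{1,1} = 0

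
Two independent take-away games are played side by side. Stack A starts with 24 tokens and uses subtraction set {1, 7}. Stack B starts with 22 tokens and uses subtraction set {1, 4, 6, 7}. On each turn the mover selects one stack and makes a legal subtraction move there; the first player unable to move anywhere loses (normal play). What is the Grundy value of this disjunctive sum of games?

Stack A, S = {1, 7}:
G(0) = 0
G(1) = mex{0} = 1
G(2) = mex{1} = 0
G(3) = mex{0} = 1
G(4) = mex{1} = 0
G(5) = mex{0} = 1
G(6) = mex{1} = 0
G(7) = mex{0,0} = 1
G(8) = mex{1,1} = 0
G(9) = mex{0,0} = 1
G(10) = mex{1,1} = 0
G(11) = mex{0,0} = 1
G(12) = mex{1,1} = 0
G(13) = mex{0,0} = 1
G(14) = mex{1,1} = 0
G(15) = mex{0,0} = 1
G(16) = mex{1,1} = 0
G(17) = mex{0,0} = 1
G(18) = mex{1,1} = 0
G(19) = mex{0,0} = 1
G(20) = mex{1,1} = 0
G(21) = mex{0,0} = 1
G(22) = mex{1,1} = 0
G(23) = mex{0,0} = 1
G(24) = mex{1,1} = 0
G_A(24) = 0.
Stack B, S = {1, 4, 6, 7}:
n :  0  1  2  3  4  5  6  7  8  9 10 11 12 13 14 15 16 17 18 19 20 21 22
G :  0  1  0  1  2  0  1  2  3  2  0  1  2  0  1  0  1  2  0  1  2  3  2
G_B(22) = 2.
Combined Grundy value = 0 ⊕ 2 = 2.

2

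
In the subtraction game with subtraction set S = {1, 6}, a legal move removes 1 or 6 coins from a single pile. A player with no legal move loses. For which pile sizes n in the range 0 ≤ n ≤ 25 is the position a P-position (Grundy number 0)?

n :  0  1  2  3  4  5  6  7  8  9 10 11 12 13 14 15 16 17 18 19 20 21 22 23 24 25
G :  0  1  0  1  0  1  2  0  1  0  1  0  1  2  0  1  0  1  0  1  2  0  1  0  1  0
P-positions are exactly the n with G(n) = 0.

0, 2, 4, 7, 9, 11, 14, 16, 18, 21, 23, 25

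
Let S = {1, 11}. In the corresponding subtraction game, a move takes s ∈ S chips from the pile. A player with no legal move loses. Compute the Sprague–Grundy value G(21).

1

n :  0  1  2  3  4  5  6  7  8  9 10 11 12 13 14 15 16 17 18 19 20 21
G :  0  1  0  1  0  1  0  1  0  1  0  1  0  1  0  1  0  1  0  1  0  1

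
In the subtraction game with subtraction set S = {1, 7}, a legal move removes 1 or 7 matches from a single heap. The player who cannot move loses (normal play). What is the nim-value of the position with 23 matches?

G(0) = 0
G(1) = mex{0} = 1
G(2) = mex{1} = 0
G(3) = mex{0} = 1
G(4) = mex{1} = 0
G(5) = mex{0} = 1
G(6) = mex{1} = 0
G(7) = mex{0,0} = 1
G(8) = mex{1,1} = 0
G(9) = mex{0,0} = 1
G(10) = mex{1,1} = 0
G(11) = mex{0,0} = 1
G(12) = mex{1,1} = 0
G(13) = mex{0,0} = 1
G(14) = mex{1,1} = 0
G(15) = mex{0,0} = 1
G(16) = mex{1,1} = 0
G(17) = mex{0,0} = 1
G(18) = mex{1,1} = 0
G(19) = mex{0,0} = 1
G(20) = mex{1,1} = 0
G(21) = mex{0,0} = 1
G(22) = mex{1,1} = 0
G(23) = mex{0,0} = 1

1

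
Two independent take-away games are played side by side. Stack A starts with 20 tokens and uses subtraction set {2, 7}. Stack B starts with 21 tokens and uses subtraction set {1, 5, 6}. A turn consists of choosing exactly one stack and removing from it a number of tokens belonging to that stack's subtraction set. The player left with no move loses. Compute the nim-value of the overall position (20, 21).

Stack A, S = {2, 7}:
n :  0  1  2  3  4  5  6  7  8  9 10 11 12 13 14 15 16 17 18 19 20
G :  0  0  1  1  0  0  1  1  2  0  0  1  1  0  0  1  1  2  0  0  1
G_A(20) = 1.
Stack B, S = {1, 5, 6}:
n :  0  1  2  3  4  5  6  7  8  9 10 11 12 13 14 15 16 17 18 19 20 21
G :  0  1  0  1  0  1  2  3  2  3  2  0  1  0  1  0  1  2  3  2  3  2
G_B(21) = 2.
Combined Grundy value = 1 ⊕ 2 = 3.

3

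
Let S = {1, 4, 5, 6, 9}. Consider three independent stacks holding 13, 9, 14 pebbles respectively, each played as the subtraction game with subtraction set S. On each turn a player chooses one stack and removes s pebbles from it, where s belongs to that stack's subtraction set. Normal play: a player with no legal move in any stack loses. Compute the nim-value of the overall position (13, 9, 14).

All stacks use S = {1, 4, 5, 6, 9}:
G(0) = 0
G(1) = mex{0} = 1
G(2) = mex{1} = 0
G(3) = mex{0} = 1
G(4) = mex{1,0} = 2
G(5) = mex{2,1,0} = 3
G(6) = mex{3,0,1,0} = 2
G(7) = mex{2,1,0,1} = 3
G(8) = mex{3,2,1,0} = 4
G(9) = mex{4,3,2,1,0} = 5
G(10) = mex{5,2,3,2,1} = 0
G(11) = mex{0,3,2,3,0} = 1
G(12) = mex{1,4,3,2,1} = 0
G(13) = mex{0,5,4,3,2} = 1
G(14) = mex{1,0,5,4,3} = 2
Stack A: G(13) = 1.
Stack B: G(9) = 5.
Stack C: G(14) = 2.
Combined Grundy value = 1 ⊕ 5 ⊕ 2 = 6.

6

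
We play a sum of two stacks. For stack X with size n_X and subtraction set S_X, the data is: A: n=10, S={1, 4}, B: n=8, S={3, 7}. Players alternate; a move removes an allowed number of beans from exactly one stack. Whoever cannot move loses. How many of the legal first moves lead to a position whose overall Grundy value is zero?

2

Stack A, S = {1, 4}:
G(0) = 0
G(1) = mex{0} = 1
G(2) = mex{1} = 0
G(3) = mex{0} = 1
G(4) = mex{1,0} = 2
G(5) = mex{2,1} = 0
G(6) = mex{0,0} = 1
G(7) = mex{1,1} = 0
G(8) = mex{0,2} = 1
G(9) = mex{1,0} = 2
G(10) = mex{2,1} = 0
G_A(10) = 0.
Stack B, S = {3, 7}:
n : 0 1 2 3 4 5 6 7 8
G : 0 0 0 1 1 1 0 2 2
G_B(8) = 2.
Combined Grundy value = 0 ⊕ 2 = 2.
A winning move leaves total XOR = 0, i.e. changes one component's Grundy value g to g ⊕ X where X is the current total.
Stack A: need g' = 0⊕2 = 2. Options: 10−1→G=2, 10−4→G=1. Hits: 1.
Stack B: need g' = 2⊕2 = 0. Options: 8−3→G=1, 8−7→G=0. Hits: 1.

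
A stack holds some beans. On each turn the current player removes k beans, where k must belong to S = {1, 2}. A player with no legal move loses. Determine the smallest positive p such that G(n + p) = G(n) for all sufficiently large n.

3

n :  0  1  2  3  4  5  6  7  8  9 10 11 12 13 14
G :  0  1  2  0  1  2  0  1  2  0  1  2  0  1  2
G(n+3) = G(n) holds for n = 0,…,1 (a full window of length max(S) = 2), so the sequence is purely periodic with period 3.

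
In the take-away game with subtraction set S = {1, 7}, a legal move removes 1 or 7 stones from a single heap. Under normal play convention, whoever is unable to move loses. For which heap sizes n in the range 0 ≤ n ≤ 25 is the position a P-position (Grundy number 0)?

0, 2, 4, 6, 8, 10, 12, 14, 16, 18, 20, 22, 24

G(0) = 0
G(1) = mex{0} = 1
G(2) = mex{1} = 0
G(3) = mex{0} = 1
G(4) = mex{1} = 0
G(5) = mex{0} = 1
G(6) = mex{1} = 0
G(7) = mex{0,0} = 1
G(8) = mex{1,1} = 0
G(9) = mex{0,0} = 1
G(10) = mex{1,1} = 0
G(11) = mex{0,0} = 1
G(12) = mex{1,1} = 0
G(13) = mex{0,0} = 1
G(14) = mex{1,1} = 0
G(15) = mex{0,0} = 1
G(16) = mex{1,1} = 0
G(17) = mex{0,0} = 1
G(18) = mex{1,1} = 0
G(19) = mex{0,0} = 1
G(20) = mex{1,1} = 0
G(21) = mex{0,0} = 1
G(22) = mex{1,1} = 0
G(23) = mex{0,0} = 1
G(24) = mex{1,1} = 0
G(25) = mex{0,0} = 1
P-positions are exactly the n with G(n) = 0.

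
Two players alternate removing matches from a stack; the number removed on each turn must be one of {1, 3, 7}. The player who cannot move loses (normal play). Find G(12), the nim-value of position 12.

G(0) = 0
G(1) = mex{0} = 1
G(2) = mex{1} = 0
G(3) = mex{0,0} = 1
G(4) = mex{1,1} = 0
G(5) = mex{0,0} = 1
G(6) = mex{1,1} = 0
G(7) = mex{0,0,0} = 1
G(8) = mex{1,1,1} = 0
G(9) = mex{0,0,0} = 1
G(10) = mex{1,1,1} = 0
G(11) = mex{0,0,0} = 1
G(12) = mex{1,1,1} = 0

0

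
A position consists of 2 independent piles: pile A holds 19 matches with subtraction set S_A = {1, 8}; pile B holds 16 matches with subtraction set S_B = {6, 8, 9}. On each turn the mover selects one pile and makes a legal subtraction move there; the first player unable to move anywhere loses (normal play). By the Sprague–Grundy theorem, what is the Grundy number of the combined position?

1

Pile A, S = {1, 8}:
G(0) = 0
G(1) = mex{0} = 1
G(2) = mex{1} = 0
G(3) = mex{0} = 1
G(4) = mex{1} = 0
G(5) = mex{0} = 1
G(6) = mex{1} = 0
G(7) = mex{0} = 1
G(8) = mex{1,0} = 2
G(9) = mex{2,1} = 0
G(10) = mex{0,0} = 1
G(11) = mex{1,1} = 0
G(12) = mex{0,0} = 1
G(13) = mex{1,1} = 0
G(14) = mex{0,0} = 1
G(15) = mex{1,1} = 0
G(16) = mex{0,2} = 1
G(17) = mex{1,0} = 2
G(18) = mex{2,1} = 0
G(19) = mex{0,0} = 1
G_A(19) = 1.
Pile B, S = {6, 8, 9}:
G(0) = 0
G(1) = mex{} = 0
G(2) = mex{} = 0
G(3) = mex{} = 0
G(4) = mex{} = 0
G(5) = mex{} = 0
G(6) = mex{0} = 1
G(7) = mex{0} = 1
G(8) = mex{0,0} = 1
G(9) = mex{0,0,0} = 1
G(10) = mex{0,0,0} = 1
G(11) = mex{0,0,0} = 1
G(12) = mex{1,0,0} = 2
G(13) = mex{1,0,0} = 2
G(14) = mex{1,1,0} = 2
G(15) = mex{1,1,1} = 0
G(16) = mex{1,1,1} = 0
G_B(16) = 0.
Combined Grundy value = 1 ⊕ 0 = 1.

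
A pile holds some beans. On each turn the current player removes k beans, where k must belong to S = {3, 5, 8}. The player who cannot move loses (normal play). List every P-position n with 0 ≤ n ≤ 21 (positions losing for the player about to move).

0, 1, 2, 11, 12, 13

G(0) = 0
G(1) = mex{} = 0
G(2) = mex{} = 0
G(3) = mex{0} = 1
G(4) = mex{0} = 1
G(5) = mex{0,0} = 1
G(6) = mex{1,0} = 2
G(7) = mex{1,0} = 2
G(8) = mex{1,1,0} = 2
G(9) = mex{2,1,0} = 3
G(10) = mex{2,1,0} = 3
G(11) = mex{2,2,1} = 0
G(12) = mex{3,2,1} = 0
G(13) = mex{3,2,1} = 0
G(14) = mex{0,3,2} = 1
G(15) = mex{0,3,2} = 1
G(16) = mex{0,0,2} = 1
G(17) = mex{1,0,3} = 2
G(18) = mex{1,0,3} = 2
G(19) = mex{1,1,0} = 2
G(20) = mex{2,1,0} = 3
G(21) = mex{2,1,0} = 3
P-positions are exactly the n with G(n) = 0.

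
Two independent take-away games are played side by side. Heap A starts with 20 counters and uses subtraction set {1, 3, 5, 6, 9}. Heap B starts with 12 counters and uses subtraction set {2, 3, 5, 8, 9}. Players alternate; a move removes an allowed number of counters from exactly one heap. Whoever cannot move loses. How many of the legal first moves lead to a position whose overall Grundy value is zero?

Heap A, S = {1, 3, 5, 6, 9}:
n :  0  1  2  3  4  5  6  7  8  9 10 11 12 13 14 15 16 17 18 19 20
G :  0  1  0  1  0  1  2  3  2  3  2  3  0  1  0  1  0  1  2  3  2
G_A(20) = 2.
Heap B, S = {2, 3, 5, 8, 9}:
G(0) = 0
G(1) = mex{} = 0
G(2) = mex{0} = 1
G(3) = mex{0,0} = 1
G(4) = mex{1,0} = 2
G(5) = mex{1,1,0} = 2
G(6) = mex{2,1,0} = 3
G(7) = mex{2,2,1} = 0
G(8) = mex{3,2,1,0} = 4
G(9) = mex{0,3,2,0,0} = 1
G(10) = mex{4,0,2,1,0} = 3
G(11) = mex{1,4,3,1,1} = 0
G(12) = mex{3,1,0,2,1} = 4
G_B(12) = 4.
Combined Grundy value = 2 ⊕ 4 = 6.
A winning move leaves total XOR = 0, i.e. changes one component's Grundy value g to g ⊕ X where X is the current total.
Heap A: need g' = 2⊕6 = 4. Options: 20−1→G=3, 20−3→G=1, 20−5→G=1, 20−6→G=0, 20−9→G=3. Hits: 0.
Heap B: need g' = 4⊕6 = 2. Options: 12−2→G=3, 12−3→G=1, 12−5→G=0, 12−8→G=2, 12−9→G=1. Hits: 1.

1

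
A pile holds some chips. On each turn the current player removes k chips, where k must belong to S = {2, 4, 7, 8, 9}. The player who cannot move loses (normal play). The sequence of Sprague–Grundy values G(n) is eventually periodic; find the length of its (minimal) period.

n :  0  1  2  3  4  5  6  7  8  9 10 11 12 13 14 15 16 17 18 19 20 21 22 23
G :  0  0  1  1  2  2  0  3  1  4  2  0  0  1  1  2  2  0  3  1  4  2  0  0
G(n+11) = G(n) holds for n = 0,…,8 (a full window of length max(S) = 9), so the sequence is purely periodic with period 11.

11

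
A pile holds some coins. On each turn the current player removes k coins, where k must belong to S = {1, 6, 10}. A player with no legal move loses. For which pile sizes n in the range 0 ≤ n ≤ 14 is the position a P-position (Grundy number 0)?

G(0) = 0
G(1) = mex{0} = 1
G(2) = mex{1} = 0
G(3) = mex{0} = 1
G(4) = mex{1} = 0
G(5) = mex{0} = 1
G(6) = mex{1,0} = 2
G(7) = mex{2,1} = 0
G(8) = mex{0,0} = 1
G(9) = mex{1,1} = 0
G(10) = mex{0,0,0} = 1
G(11) = mex{1,1,1} = 0
G(12) = mex{0,2,0} = 1
G(13) = mex{1,0,1} = 2
G(14) = mex{2,1,0} = 3
P-positions are exactly the n with G(n) = 0.

0, 2, 4, 7, 9, 11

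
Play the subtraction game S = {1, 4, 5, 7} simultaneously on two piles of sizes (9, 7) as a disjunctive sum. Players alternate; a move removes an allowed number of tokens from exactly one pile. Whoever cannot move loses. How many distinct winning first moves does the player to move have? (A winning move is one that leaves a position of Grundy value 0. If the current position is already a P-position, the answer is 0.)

All piles use S = {1, 4, 5, 7}:
G(0) = 0
G(1) = mex{0} = 1
G(2) = mex{1} = 0
G(3) = mex{0} = 1
G(4) = mex{1,0} = 2
G(5) = mex{2,1,0} = 3
G(6) = mex{3,0,1} = 2
G(7) = mex{2,1,0,0} = 3
G(8) = mex{3,2,1,1} = 0
G(9) = mex{0,3,2,0} = 1
Pile A: G(9) = 1.
Pile B: G(7) = 3.
Combined Grundy value = 1 ⊕ 3 = 2.
A winning move leaves total XOR = 0, i.e. changes one component's Grundy value g to g ⊕ X where X is the current total.
Pile A: need g' = 1⊕2 = 3. Options: 9−1→G=0, 9−4→G=3, 9−5→G=2, 9−7→G=0. Hits: 1.
Pile B: need g' = 3⊕2 = 1. Options: 7−1→G=2, 7−4→G=1, 7−5→G=0, 7−7→G=0. Hits: 1.

2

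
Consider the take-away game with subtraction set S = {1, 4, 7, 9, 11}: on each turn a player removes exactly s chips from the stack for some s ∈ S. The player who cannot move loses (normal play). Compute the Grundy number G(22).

n :  0  1  2  3  4  5  6  7  8  9 10 11 12 13 14 15 16 17 18 19 20 21 22
G :  0  1  0  1  2  0  1  2  0  1  0  1  2  3  4  3  4  2  0  1  0  1  2

2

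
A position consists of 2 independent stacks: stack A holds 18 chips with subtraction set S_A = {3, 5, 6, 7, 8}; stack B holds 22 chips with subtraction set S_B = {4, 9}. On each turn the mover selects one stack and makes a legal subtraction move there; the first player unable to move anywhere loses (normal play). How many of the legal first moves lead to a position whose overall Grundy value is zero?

Stack A, S = {3, 5, 6, 7, 8}:
G(0) = 0
G(1) = mex{} = 0
G(2) = mex{} = 0
G(3) = mex{0} = 1
G(4) = mex{0} = 1
G(5) = mex{0,0} = 1
G(6) = mex{1,0,0} = 2
G(7) = mex{1,0,0,0} = 2
G(8) = mex{1,1,0,0,0} = 2
G(9) = mex{2,1,1,0,0} = 3
G(10) = mex{2,1,1,1,0} = 3
G(11) = mex{2,2,1,1,1} = 0
G(12) = mex{3,2,2,1,1} = 0
G(13) = mex{3,2,2,2,1} = 0
G(14) = mex{0,3,2,2,2} = 1
G(15) = mex{0,3,3,2,2} = 1
G(16) = mex{0,0,3,3,2} = 1
G(17) = mex{1,0,0,3,3} = 2
G(18) = mex{1,0,0,0,3} = 2
G_A(18) = 2.
Stack B, S = {4, 9}:
G(0) = 0
G(1) = mex{} = 0
G(2) = mex{} = 0
G(3) = mex{} = 0
G(4) = mex{0} = 1
G(5) = mex{0} = 1
G(6) = mex{0} = 1
G(7) = mex{0} = 1
G(8) = mex{1} = 0
G(9) = mex{1,0} = 2
G(10) = mex{1,0} = 2
G(11) = mex{1,0} = 2
G(12) = mex{0,0} = 1
G(13) = mex{2,1} = 0
G(14) = mex{2,1} = 0
G(15) = mex{2,1} = 0
G(16) = mex{1,1} = 0
G(17) = mex{0,0} = 1
G(18) = mex{0,2} = 1
G(19) = mex{0,2} = 1
G(20) = mex{0,2} = 1
G(21) = mex{1,1} = 0
G(22) = mex{1,0} = 2
G_B(22) = 2.
Combined Grundy value = 2 ⊕ 2 = 0.
A winning move leaves total XOR = 0, i.e. changes one component's Grundy value g to g ⊕ X where X is the current total.
Stack A: target g' = 2⊕0 = 2, but every legal move changes the Grundy value (mex property), so 0 moves.
Stack B: target g' = 2⊕0 = 2, but every legal move changes the Grundy value (mex property), so 0 moves.

0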